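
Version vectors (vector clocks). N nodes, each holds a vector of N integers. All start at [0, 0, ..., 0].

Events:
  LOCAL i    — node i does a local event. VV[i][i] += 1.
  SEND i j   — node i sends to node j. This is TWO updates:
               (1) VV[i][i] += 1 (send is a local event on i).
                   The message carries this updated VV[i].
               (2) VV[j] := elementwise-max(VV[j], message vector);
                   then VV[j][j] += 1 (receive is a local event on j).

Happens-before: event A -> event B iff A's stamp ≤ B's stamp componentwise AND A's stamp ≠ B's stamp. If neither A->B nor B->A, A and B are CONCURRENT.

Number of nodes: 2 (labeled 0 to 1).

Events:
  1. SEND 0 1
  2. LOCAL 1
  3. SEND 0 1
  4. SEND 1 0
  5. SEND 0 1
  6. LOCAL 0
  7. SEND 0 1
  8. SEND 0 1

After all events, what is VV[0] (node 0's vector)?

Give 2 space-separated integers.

Answer: 7 4

Derivation:
Initial: VV[0]=[0, 0]
Initial: VV[1]=[0, 0]
Event 1: SEND 0->1: VV[0][0]++ -> VV[0]=[1, 0], msg_vec=[1, 0]; VV[1]=max(VV[1],msg_vec) then VV[1][1]++ -> VV[1]=[1, 1]
Event 2: LOCAL 1: VV[1][1]++ -> VV[1]=[1, 2]
Event 3: SEND 0->1: VV[0][0]++ -> VV[0]=[2, 0], msg_vec=[2, 0]; VV[1]=max(VV[1],msg_vec) then VV[1][1]++ -> VV[1]=[2, 3]
Event 4: SEND 1->0: VV[1][1]++ -> VV[1]=[2, 4], msg_vec=[2, 4]; VV[0]=max(VV[0],msg_vec) then VV[0][0]++ -> VV[0]=[3, 4]
Event 5: SEND 0->1: VV[0][0]++ -> VV[0]=[4, 4], msg_vec=[4, 4]; VV[1]=max(VV[1],msg_vec) then VV[1][1]++ -> VV[1]=[4, 5]
Event 6: LOCAL 0: VV[0][0]++ -> VV[0]=[5, 4]
Event 7: SEND 0->1: VV[0][0]++ -> VV[0]=[6, 4], msg_vec=[6, 4]; VV[1]=max(VV[1],msg_vec) then VV[1][1]++ -> VV[1]=[6, 6]
Event 8: SEND 0->1: VV[0][0]++ -> VV[0]=[7, 4], msg_vec=[7, 4]; VV[1]=max(VV[1],msg_vec) then VV[1][1]++ -> VV[1]=[7, 7]
Final vectors: VV[0]=[7, 4]; VV[1]=[7, 7]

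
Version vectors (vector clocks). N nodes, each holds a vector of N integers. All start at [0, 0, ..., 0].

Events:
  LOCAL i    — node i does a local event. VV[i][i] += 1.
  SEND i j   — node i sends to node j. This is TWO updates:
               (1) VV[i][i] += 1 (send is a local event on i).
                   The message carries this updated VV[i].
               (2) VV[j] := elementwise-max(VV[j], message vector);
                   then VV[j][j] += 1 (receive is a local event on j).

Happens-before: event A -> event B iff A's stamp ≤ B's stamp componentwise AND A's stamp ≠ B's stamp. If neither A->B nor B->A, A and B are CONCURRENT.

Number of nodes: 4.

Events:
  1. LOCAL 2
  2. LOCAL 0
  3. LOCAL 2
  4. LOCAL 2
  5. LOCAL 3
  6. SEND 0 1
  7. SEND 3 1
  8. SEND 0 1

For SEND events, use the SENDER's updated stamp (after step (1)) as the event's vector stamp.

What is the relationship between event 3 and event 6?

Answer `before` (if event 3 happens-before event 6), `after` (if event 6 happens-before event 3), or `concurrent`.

Answer: concurrent

Derivation:
Initial: VV[0]=[0, 0, 0, 0]
Initial: VV[1]=[0, 0, 0, 0]
Initial: VV[2]=[0, 0, 0, 0]
Initial: VV[3]=[0, 0, 0, 0]
Event 1: LOCAL 2: VV[2][2]++ -> VV[2]=[0, 0, 1, 0]
Event 2: LOCAL 0: VV[0][0]++ -> VV[0]=[1, 0, 0, 0]
Event 3: LOCAL 2: VV[2][2]++ -> VV[2]=[0, 0, 2, 0]
Event 4: LOCAL 2: VV[2][2]++ -> VV[2]=[0, 0, 3, 0]
Event 5: LOCAL 3: VV[3][3]++ -> VV[3]=[0, 0, 0, 1]
Event 6: SEND 0->1: VV[0][0]++ -> VV[0]=[2, 0, 0, 0], msg_vec=[2, 0, 0, 0]; VV[1]=max(VV[1],msg_vec) then VV[1][1]++ -> VV[1]=[2, 1, 0, 0]
Event 7: SEND 3->1: VV[3][3]++ -> VV[3]=[0, 0, 0, 2], msg_vec=[0, 0, 0, 2]; VV[1]=max(VV[1],msg_vec) then VV[1][1]++ -> VV[1]=[2, 2, 0, 2]
Event 8: SEND 0->1: VV[0][0]++ -> VV[0]=[3, 0, 0, 0], msg_vec=[3, 0, 0, 0]; VV[1]=max(VV[1],msg_vec) then VV[1][1]++ -> VV[1]=[3, 3, 0, 2]
Event 3 stamp: [0, 0, 2, 0]
Event 6 stamp: [2, 0, 0, 0]
[0, 0, 2, 0] <= [2, 0, 0, 0]? False
[2, 0, 0, 0] <= [0, 0, 2, 0]? False
Relation: concurrent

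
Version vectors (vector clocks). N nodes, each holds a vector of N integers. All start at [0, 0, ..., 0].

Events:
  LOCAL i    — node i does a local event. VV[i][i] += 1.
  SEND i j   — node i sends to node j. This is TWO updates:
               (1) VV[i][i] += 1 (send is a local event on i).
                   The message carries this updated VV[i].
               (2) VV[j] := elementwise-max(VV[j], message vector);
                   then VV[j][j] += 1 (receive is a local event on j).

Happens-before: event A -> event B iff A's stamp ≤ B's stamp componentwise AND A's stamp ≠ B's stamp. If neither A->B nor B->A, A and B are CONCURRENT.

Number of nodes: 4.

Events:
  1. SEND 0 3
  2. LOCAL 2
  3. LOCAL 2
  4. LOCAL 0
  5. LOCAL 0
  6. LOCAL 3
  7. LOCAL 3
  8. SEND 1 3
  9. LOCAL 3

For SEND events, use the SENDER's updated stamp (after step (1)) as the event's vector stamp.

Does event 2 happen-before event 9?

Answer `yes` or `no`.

Initial: VV[0]=[0, 0, 0, 0]
Initial: VV[1]=[0, 0, 0, 0]
Initial: VV[2]=[0, 0, 0, 0]
Initial: VV[3]=[0, 0, 0, 0]
Event 1: SEND 0->3: VV[0][0]++ -> VV[0]=[1, 0, 0, 0], msg_vec=[1, 0, 0, 0]; VV[3]=max(VV[3],msg_vec) then VV[3][3]++ -> VV[3]=[1, 0, 0, 1]
Event 2: LOCAL 2: VV[2][2]++ -> VV[2]=[0, 0, 1, 0]
Event 3: LOCAL 2: VV[2][2]++ -> VV[2]=[0, 0, 2, 0]
Event 4: LOCAL 0: VV[0][0]++ -> VV[0]=[2, 0, 0, 0]
Event 5: LOCAL 0: VV[0][0]++ -> VV[0]=[3, 0, 0, 0]
Event 6: LOCAL 3: VV[3][3]++ -> VV[3]=[1, 0, 0, 2]
Event 7: LOCAL 3: VV[3][3]++ -> VV[3]=[1, 0, 0, 3]
Event 8: SEND 1->3: VV[1][1]++ -> VV[1]=[0, 1, 0, 0], msg_vec=[0, 1, 0, 0]; VV[3]=max(VV[3],msg_vec) then VV[3][3]++ -> VV[3]=[1, 1, 0, 4]
Event 9: LOCAL 3: VV[3][3]++ -> VV[3]=[1, 1, 0, 5]
Event 2 stamp: [0, 0, 1, 0]
Event 9 stamp: [1, 1, 0, 5]
[0, 0, 1, 0] <= [1, 1, 0, 5]? False. Equal? False. Happens-before: False

Answer: no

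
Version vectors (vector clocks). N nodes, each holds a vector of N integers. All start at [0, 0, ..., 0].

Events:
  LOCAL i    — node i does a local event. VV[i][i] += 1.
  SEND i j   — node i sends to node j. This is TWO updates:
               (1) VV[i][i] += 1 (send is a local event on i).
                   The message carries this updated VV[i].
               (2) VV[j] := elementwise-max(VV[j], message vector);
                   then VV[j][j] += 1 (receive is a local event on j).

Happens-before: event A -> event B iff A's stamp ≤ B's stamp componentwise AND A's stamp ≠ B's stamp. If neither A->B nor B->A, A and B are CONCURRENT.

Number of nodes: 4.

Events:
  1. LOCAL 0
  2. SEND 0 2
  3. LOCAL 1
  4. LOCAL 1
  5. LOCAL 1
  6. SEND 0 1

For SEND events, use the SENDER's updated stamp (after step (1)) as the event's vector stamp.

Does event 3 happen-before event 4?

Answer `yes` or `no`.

Initial: VV[0]=[0, 0, 0, 0]
Initial: VV[1]=[0, 0, 0, 0]
Initial: VV[2]=[0, 0, 0, 0]
Initial: VV[3]=[0, 0, 0, 0]
Event 1: LOCAL 0: VV[0][0]++ -> VV[0]=[1, 0, 0, 0]
Event 2: SEND 0->2: VV[0][0]++ -> VV[0]=[2, 0, 0, 0], msg_vec=[2, 0, 0, 0]; VV[2]=max(VV[2],msg_vec) then VV[2][2]++ -> VV[2]=[2, 0, 1, 0]
Event 3: LOCAL 1: VV[1][1]++ -> VV[1]=[0, 1, 0, 0]
Event 4: LOCAL 1: VV[1][1]++ -> VV[1]=[0, 2, 0, 0]
Event 5: LOCAL 1: VV[1][1]++ -> VV[1]=[0, 3, 0, 0]
Event 6: SEND 0->1: VV[0][0]++ -> VV[0]=[3, 0, 0, 0], msg_vec=[3, 0, 0, 0]; VV[1]=max(VV[1],msg_vec) then VV[1][1]++ -> VV[1]=[3, 4, 0, 0]
Event 3 stamp: [0, 1, 0, 0]
Event 4 stamp: [0, 2, 0, 0]
[0, 1, 0, 0] <= [0, 2, 0, 0]? True. Equal? False. Happens-before: True

Answer: yes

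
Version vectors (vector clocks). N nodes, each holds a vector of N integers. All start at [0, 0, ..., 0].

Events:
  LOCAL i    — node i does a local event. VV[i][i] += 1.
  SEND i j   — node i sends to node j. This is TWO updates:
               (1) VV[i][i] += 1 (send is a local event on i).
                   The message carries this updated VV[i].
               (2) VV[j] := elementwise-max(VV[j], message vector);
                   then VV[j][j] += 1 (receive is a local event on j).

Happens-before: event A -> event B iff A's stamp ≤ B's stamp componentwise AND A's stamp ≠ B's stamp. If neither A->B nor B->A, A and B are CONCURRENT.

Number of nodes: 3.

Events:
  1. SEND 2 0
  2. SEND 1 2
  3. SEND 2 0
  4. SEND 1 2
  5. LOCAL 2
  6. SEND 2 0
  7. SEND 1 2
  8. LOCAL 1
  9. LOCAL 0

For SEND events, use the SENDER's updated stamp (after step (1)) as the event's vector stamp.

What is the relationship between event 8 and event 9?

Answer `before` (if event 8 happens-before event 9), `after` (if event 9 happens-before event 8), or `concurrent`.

Answer: concurrent

Derivation:
Initial: VV[0]=[0, 0, 0]
Initial: VV[1]=[0, 0, 0]
Initial: VV[2]=[0, 0, 0]
Event 1: SEND 2->0: VV[2][2]++ -> VV[2]=[0, 0, 1], msg_vec=[0, 0, 1]; VV[0]=max(VV[0],msg_vec) then VV[0][0]++ -> VV[0]=[1, 0, 1]
Event 2: SEND 1->2: VV[1][1]++ -> VV[1]=[0, 1, 0], msg_vec=[0, 1, 0]; VV[2]=max(VV[2],msg_vec) then VV[2][2]++ -> VV[2]=[0, 1, 2]
Event 3: SEND 2->0: VV[2][2]++ -> VV[2]=[0, 1, 3], msg_vec=[0, 1, 3]; VV[0]=max(VV[0],msg_vec) then VV[0][0]++ -> VV[0]=[2, 1, 3]
Event 4: SEND 1->2: VV[1][1]++ -> VV[1]=[0, 2, 0], msg_vec=[0, 2, 0]; VV[2]=max(VV[2],msg_vec) then VV[2][2]++ -> VV[2]=[0, 2, 4]
Event 5: LOCAL 2: VV[2][2]++ -> VV[2]=[0, 2, 5]
Event 6: SEND 2->0: VV[2][2]++ -> VV[2]=[0, 2, 6], msg_vec=[0, 2, 6]; VV[0]=max(VV[0],msg_vec) then VV[0][0]++ -> VV[0]=[3, 2, 6]
Event 7: SEND 1->2: VV[1][1]++ -> VV[1]=[0, 3, 0], msg_vec=[0, 3, 0]; VV[2]=max(VV[2],msg_vec) then VV[2][2]++ -> VV[2]=[0, 3, 7]
Event 8: LOCAL 1: VV[1][1]++ -> VV[1]=[0, 4, 0]
Event 9: LOCAL 0: VV[0][0]++ -> VV[0]=[4, 2, 6]
Event 8 stamp: [0, 4, 0]
Event 9 stamp: [4, 2, 6]
[0, 4, 0] <= [4, 2, 6]? False
[4, 2, 6] <= [0, 4, 0]? False
Relation: concurrent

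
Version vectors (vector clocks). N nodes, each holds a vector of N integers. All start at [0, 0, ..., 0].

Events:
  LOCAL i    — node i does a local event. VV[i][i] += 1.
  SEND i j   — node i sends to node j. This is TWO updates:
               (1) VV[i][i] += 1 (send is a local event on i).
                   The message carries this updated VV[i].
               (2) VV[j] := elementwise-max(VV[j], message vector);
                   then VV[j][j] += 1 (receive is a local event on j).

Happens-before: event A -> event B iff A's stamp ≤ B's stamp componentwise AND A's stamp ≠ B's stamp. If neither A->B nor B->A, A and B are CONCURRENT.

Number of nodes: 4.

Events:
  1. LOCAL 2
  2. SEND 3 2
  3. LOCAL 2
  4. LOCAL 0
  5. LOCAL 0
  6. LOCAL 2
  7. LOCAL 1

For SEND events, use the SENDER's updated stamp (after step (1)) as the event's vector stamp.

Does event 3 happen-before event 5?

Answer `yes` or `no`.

Initial: VV[0]=[0, 0, 0, 0]
Initial: VV[1]=[0, 0, 0, 0]
Initial: VV[2]=[0, 0, 0, 0]
Initial: VV[3]=[0, 0, 0, 0]
Event 1: LOCAL 2: VV[2][2]++ -> VV[2]=[0, 0, 1, 0]
Event 2: SEND 3->2: VV[3][3]++ -> VV[3]=[0, 0, 0, 1], msg_vec=[0, 0, 0, 1]; VV[2]=max(VV[2],msg_vec) then VV[2][2]++ -> VV[2]=[0, 0, 2, 1]
Event 3: LOCAL 2: VV[2][2]++ -> VV[2]=[0, 0, 3, 1]
Event 4: LOCAL 0: VV[0][0]++ -> VV[0]=[1, 0, 0, 0]
Event 5: LOCAL 0: VV[0][0]++ -> VV[0]=[2, 0, 0, 0]
Event 6: LOCAL 2: VV[2][2]++ -> VV[2]=[0, 0, 4, 1]
Event 7: LOCAL 1: VV[1][1]++ -> VV[1]=[0, 1, 0, 0]
Event 3 stamp: [0, 0, 3, 1]
Event 5 stamp: [2, 0, 0, 0]
[0, 0, 3, 1] <= [2, 0, 0, 0]? False. Equal? False. Happens-before: False

Answer: no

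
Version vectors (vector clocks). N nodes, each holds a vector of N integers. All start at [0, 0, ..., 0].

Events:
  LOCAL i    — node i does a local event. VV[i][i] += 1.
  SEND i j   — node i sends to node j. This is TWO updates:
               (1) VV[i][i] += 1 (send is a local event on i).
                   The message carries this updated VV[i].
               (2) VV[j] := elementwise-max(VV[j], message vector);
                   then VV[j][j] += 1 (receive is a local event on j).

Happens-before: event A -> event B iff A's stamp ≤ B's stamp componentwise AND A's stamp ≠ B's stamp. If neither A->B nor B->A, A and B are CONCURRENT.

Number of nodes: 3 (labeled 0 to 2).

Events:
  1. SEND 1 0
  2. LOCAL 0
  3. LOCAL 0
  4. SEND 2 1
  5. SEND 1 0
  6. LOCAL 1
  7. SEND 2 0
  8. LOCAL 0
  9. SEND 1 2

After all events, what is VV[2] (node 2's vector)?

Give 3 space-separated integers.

Initial: VV[0]=[0, 0, 0]
Initial: VV[1]=[0, 0, 0]
Initial: VV[2]=[0, 0, 0]
Event 1: SEND 1->0: VV[1][1]++ -> VV[1]=[0, 1, 0], msg_vec=[0, 1, 0]; VV[0]=max(VV[0],msg_vec) then VV[0][0]++ -> VV[0]=[1, 1, 0]
Event 2: LOCAL 0: VV[0][0]++ -> VV[0]=[2, 1, 0]
Event 3: LOCAL 0: VV[0][0]++ -> VV[0]=[3, 1, 0]
Event 4: SEND 2->1: VV[2][2]++ -> VV[2]=[0, 0, 1], msg_vec=[0, 0, 1]; VV[1]=max(VV[1],msg_vec) then VV[1][1]++ -> VV[1]=[0, 2, 1]
Event 5: SEND 1->0: VV[1][1]++ -> VV[1]=[0, 3, 1], msg_vec=[0, 3, 1]; VV[0]=max(VV[0],msg_vec) then VV[0][0]++ -> VV[0]=[4, 3, 1]
Event 6: LOCAL 1: VV[1][1]++ -> VV[1]=[0, 4, 1]
Event 7: SEND 2->0: VV[2][2]++ -> VV[2]=[0, 0, 2], msg_vec=[0, 0, 2]; VV[0]=max(VV[0],msg_vec) then VV[0][0]++ -> VV[0]=[5, 3, 2]
Event 8: LOCAL 0: VV[0][0]++ -> VV[0]=[6, 3, 2]
Event 9: SEND 1->2: VV[1][1]++ -> VV[1]=[0, 5, 1], msg_vec=[0, 5, 1]; VV[2]=max(VV[2],msg_vec) then VV[2][2]++ -> VV[2]=[0, 5, 3]
Final vectors: VV[0]=[6, 3, 2]; VV[1]=[0, 5, 1]; VV[2]=[0, 5, 3]

Answer: 0 5 3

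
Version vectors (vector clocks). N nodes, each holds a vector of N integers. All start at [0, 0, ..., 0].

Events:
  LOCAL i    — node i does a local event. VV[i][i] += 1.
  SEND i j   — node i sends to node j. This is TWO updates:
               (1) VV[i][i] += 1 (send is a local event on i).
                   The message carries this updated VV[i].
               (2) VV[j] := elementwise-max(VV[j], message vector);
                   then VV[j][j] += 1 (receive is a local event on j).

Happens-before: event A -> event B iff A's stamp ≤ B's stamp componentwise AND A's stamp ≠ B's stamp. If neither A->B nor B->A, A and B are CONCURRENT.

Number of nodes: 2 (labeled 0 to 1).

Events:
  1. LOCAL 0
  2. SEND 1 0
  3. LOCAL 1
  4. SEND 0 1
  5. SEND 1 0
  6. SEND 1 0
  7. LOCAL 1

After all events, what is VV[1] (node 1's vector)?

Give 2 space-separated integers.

Initial: VV[0]=[0, 0]
Initial: VV[1]=[0, 0]
Event 1: LOCAL 0: VV[0][0]++ -> VV[0]=[1, 0]
Event 2: SEND 1->0: VV[1][1]++ -> VV[1]=[0, 1], msg_vec=[0, 1]; VV[0]=max(VV[0],msg_vec) then VV[0][0]++ -> VV[0]=[2, 1]
Event 3: LOCAL 1: VV[1][1]++ -> VV[1]=[0, 2]
Event 4: SEND 0->1: VV[0][0]++ -> VV[0]=[3, 1], msg_vec=[3, 1]; VV[1]=max(VV[1],msg_vec) then VV[1][1]++ -> VV[1]=[3, 3]
Event 5: SEND 1->0: VV[1][1]++ -> VV[1]=[3, 4], msg_vec=[3, 4]; VV[0]=max(VV[0],msg_vec) then VV[0][0]++ -> VV[0]=[4, 4]
Event 6: SEND 1->0: VV[1][1]++ -> VV[1]=[3, 5], msg_vec=[3, 5]; VV[0]=max(VV[0],msg_vec) then VV[0][0]++ -> VV[0]=[5, 5]
Event 7: LOCAL 1: VV[1][1]++ -> VV[1]=[3, 6]
Final vectors: VV[0]=[5, 5]; VV[1]=[3, 6]

Answer: 3 6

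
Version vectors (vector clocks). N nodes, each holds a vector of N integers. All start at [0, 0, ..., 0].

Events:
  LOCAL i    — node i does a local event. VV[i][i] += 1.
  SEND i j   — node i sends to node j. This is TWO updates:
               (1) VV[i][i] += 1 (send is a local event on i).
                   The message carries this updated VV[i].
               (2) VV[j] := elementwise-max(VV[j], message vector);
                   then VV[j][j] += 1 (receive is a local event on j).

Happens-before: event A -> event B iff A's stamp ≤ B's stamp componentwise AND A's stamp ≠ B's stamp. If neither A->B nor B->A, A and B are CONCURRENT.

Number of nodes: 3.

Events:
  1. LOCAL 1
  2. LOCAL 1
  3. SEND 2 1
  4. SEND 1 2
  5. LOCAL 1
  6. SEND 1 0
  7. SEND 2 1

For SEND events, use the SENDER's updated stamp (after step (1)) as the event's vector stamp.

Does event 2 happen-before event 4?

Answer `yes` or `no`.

Initial: VV[0]=[0, 0, 0]
Initial: VV[1]=[0, 0, 0]
Initial: VV[2]=[0, 0, 0]
Event 1: LOCAL 1: VV[1][1]++ -> VV[1]=[0, 1, 0]
Event 2: LOCAL 1: VV[1][1]++ -> VV[1]=[0, 2, 0]
Event 3: SEND 2->1: VV[2][2]++ -> VV[2]=[0, 0, 1], msg_vec=[0, 0, 1]; VV[1]=max(VV[1],msg_vec) then VV[1][1]++ -> VV[1]=[0, 3, 1]
Event 4: SEND 1->2: VV[1][1]++ -> VV[1]=[0, 4, 1], msg_vec=[0, 4, 1]; VV[2]=max(VV[2],msg_vec) then VV[2][2]++ -> VV[2]=[0, 4, 2]
Event 5: LOCAL 1: VV[1][1]++ -> VV[1]=[0, 5, 1]
Event 6: SEND 1->0: VV[1][1]++ -> VV[1]=[0, 6, 1], msg_vec=[0, 6, 1]; VV[0]=max(VV[0],msg_vec) then VV[0][0]++ -> VV[0]=[1, 6, 1]
Event 7: SEND 2->1: VV[2][2]++ -> VV[2]=[0, 4, 3], msg_vec=[0, 4, 3]; VV[1]=max(VV[1],msg_vec) then VV[1][1]++ -> VV[1]=[0, 7, 3]
Event 2 stamp: [0, 2, 0]
Event 4 stamp: [0, 4, 1]
[0, 2, 0] <= [0, 4, 1]? True. Equal? False. Happens-before: True

Answer: yes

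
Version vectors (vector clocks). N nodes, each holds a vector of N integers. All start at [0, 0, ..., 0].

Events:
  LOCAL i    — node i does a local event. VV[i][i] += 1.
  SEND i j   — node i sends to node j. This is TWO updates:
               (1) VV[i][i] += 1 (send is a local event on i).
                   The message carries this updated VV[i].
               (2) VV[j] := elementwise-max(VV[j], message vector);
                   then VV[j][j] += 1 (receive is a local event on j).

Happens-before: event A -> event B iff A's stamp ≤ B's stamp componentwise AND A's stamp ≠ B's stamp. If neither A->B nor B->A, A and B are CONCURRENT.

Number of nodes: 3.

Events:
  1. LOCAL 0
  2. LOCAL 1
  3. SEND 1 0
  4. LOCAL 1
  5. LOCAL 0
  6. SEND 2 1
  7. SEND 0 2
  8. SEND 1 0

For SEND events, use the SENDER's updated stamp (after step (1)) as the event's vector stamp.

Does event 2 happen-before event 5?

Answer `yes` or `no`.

Answer: yes

Derivation:
Initial: VV[0]=[0, 0, 0]
Initial: VV[1]=[0, 0, 0]
Initial: VV[2]=[0, 0, 0]
Event 1: LOCAL 0: VV[0][0]++ -> VV[0]=[1, 0, 0]
Event 2: LOCAL 1: VV[1][1]++ -> VV[1]=[0, 1, 0]
Event 3: SEND 1->0: VV[1][1]++ -> VV[1]=[0, 2, 0], msg_vec=[0, 2, 0]; VV[0]=max(VV[0],msg_vec) then VV[0][0]++ -> VV[0]=[2, 2, 0]
Event 4: LOCAL 1: VV[1][1]++ -> VV[1]=[0, 3, 0]
Event 5: LOCAL 0: VV[0][0]++ -> VV[0]=[3, 2, 0]
Event 6: SEND 2->1: VV[2][2]++ -> VV[2]=[0, 0, 1], msg_vec=[0, 0, 1]; VV[1]=max(VV[1],msg_vec) then VV[1][1]++ -> VV[1]=[0, 4, 1]
Event 7: SEND 0->2: VV[0][0]++ -> VV[0]=[4, 2, 0], msg_vec=[4, 2, 0]; VV[2]=max(VV[2],msg_vec) then VV[2][2]++ -> VV[2]=[4, 2, 2]
Event 8: SEND 1->0: VV[1][1]++ -> VV[1]=[0, 5, 1], msg_vec=[0, 5, 1]; VV[0]=max(VV[0],msg_vec) then VV[0][0]++ -> VV[0]=[5, 5, 1]
Event 2 stamp: [0, 1, 0]
Event 5 stamp: [3, 2, 0]
[0, 1, 0] <= [3, 2, 0]? True. Equal? False. Happens-before: True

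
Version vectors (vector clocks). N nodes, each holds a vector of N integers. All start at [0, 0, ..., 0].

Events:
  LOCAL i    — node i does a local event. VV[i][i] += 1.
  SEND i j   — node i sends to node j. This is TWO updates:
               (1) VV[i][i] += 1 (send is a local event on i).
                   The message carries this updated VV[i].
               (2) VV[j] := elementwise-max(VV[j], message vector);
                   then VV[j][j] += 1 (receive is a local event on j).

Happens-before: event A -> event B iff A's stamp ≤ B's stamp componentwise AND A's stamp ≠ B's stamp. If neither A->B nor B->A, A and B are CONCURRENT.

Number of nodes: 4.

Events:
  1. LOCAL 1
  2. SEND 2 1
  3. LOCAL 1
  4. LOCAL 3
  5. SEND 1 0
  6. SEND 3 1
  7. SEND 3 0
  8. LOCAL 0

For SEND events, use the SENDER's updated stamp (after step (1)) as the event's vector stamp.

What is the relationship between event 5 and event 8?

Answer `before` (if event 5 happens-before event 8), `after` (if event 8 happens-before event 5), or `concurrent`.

Answer: before

Derivation:
Initial: VV[0]=[0, 0, 0, 0]
Initial: VV[1]=[0, 0, 0, 0]
Initial: VV[2]=[0, 0, 0, 0]
Initial: VV[3]=[0, 0, 0, 0]
Event 1: LOCAL 1: VV[1][1]++ -> VV[1]=[0, 1, 0, 0]
Event 2: SEND 2->1: VV[2][2]++ -> VV[2]=[0, 0, 1, 0], msg_vec=[0, 0, 1, 0]; VV[1]=max(VV[1],msg_vec) then VV[1][1]++ -> VV[1]=[0, 2, 1, 0]
Event 3: LOCAL 1: VV[1][1]++ -> VV[1]=[0, 3, 1, 0]
Event 4: LOCAL 3: VV[3][3]++ -> VV[3]=[0, 0, 0, 1]
Event 5: SEND 1->0: VV[1][1]++ -> VV[1]=[0, 4, 1, 0], msg_vec=[0, 4, 1, 0]; VV[0]=max(VV[0],msg_vec) then VV[0][0]++ -> VV[0]=[1, 4, 1, 0]
Event 6: SEND 3->1: VV[3][3]++ -> VV[3]=[0, 0, 0, 2], msg_vec=[0, 0, 0, 2]; VV[1]=max(VV[1],msg_vec) then VV[1][1]++ -> VV[1]=[0, 5, 1, 2]
Event 7: SEND 3->0: VV[3][3]++ -> VV[3]=[0, 0, 0, 3], msg_vec=[0, 0, 0, 3]; VV[0]=max(VV[0],msg_vec) then VV[0][0]++ -> VV[0]=[2, 4, 1, 3]
Event 8: LOCAL 0: VV[0][0]++ -> VV[0]=[3, 4, 1, 3]
Event 5 stamp: [0, 4, 1, 0]
Event 8 stamp: [3, 4, 1, 3]
[0, 4, 1, 0] <= [3, 4, 1, 3]? True
[3, 4, 1, 3] <= [0, 4, 1, 0]? False
Relation: before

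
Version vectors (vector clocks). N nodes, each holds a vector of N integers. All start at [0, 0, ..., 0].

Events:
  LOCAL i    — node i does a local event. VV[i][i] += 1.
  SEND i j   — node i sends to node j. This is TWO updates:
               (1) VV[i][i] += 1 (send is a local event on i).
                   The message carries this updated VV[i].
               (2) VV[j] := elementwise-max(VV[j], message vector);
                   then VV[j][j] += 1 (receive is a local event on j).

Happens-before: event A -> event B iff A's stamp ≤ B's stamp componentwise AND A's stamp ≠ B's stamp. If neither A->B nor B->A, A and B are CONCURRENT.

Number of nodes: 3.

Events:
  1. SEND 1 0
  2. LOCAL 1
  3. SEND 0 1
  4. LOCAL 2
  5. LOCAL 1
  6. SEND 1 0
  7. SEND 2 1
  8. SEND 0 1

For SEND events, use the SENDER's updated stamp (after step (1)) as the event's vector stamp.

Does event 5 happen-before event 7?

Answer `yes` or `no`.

Initial: VV[0]=[0, 0, 0]
Initial: VV[1]=[0, 0, 0]
Initial: VV[2]=[0, 0, 0]
Event 1: SEND 1->0: VV[1][1]++ -> VV[1]=[0, 1, 0], msg_vec=[0, 1, 0]; VV[0]=max(VV[0],msg_vec) then VV[0][0]++ -> VV[0]=[1, 1, 0]
Event 2: LOCAL 1: VV[1][1]++ -> VV[1]=[0, 2, 0]
Event 3: SEND 0->1: VV[0][0]++ -> VV[0]=[2, 1, 0], msg_vec=[2, 1, 0]; VV[1]=max(VV[1],msg_vec) then VV[1][1]++ -> VV[1]=[2, 3, 0]
Event 4: LOCAL 2: VV[2][2]++ -> VV[2]=[0, 0, 1]
Event 5: LOCAL 1: VV[1][1]++ -> VV[1]=[2, 4, 0]
Event 6: SEND 1->0: VV[1][1]++ -> VV[1]=[2, 5, 0], msg_vec=[2, 5, 0]; VV[0]=max(VV[0],msg_vec) then VV[0][0]++ -> VV[0]=[3, 5, 0]
Event 7: SEND 2->1: VV[2][2]++ -> VV[2]=[0, 0, 2], msg_vec=[0, 0, 2]; VV[1]=max(VV[1],msg_vec) then VV[1][1]++ -> VV[1]=[2, 6, 2]
Event 8: SEND 0->1: VV[0][0]++ -> VV[0]=[4, 5, 0], msg_vec=[4, 5, 0]; VV[1]=max(VV[1],msg_vec) then VV[1][1]++ -> VV[1]=[4, 7, 2]
Event 5 stamp: [2, 4, 0]
Event 7 stamp: [0, 0, 2]
[2, 4, 0] <= [0, 0, 2]? False. Equal? False. Happens-before: False

Answer: no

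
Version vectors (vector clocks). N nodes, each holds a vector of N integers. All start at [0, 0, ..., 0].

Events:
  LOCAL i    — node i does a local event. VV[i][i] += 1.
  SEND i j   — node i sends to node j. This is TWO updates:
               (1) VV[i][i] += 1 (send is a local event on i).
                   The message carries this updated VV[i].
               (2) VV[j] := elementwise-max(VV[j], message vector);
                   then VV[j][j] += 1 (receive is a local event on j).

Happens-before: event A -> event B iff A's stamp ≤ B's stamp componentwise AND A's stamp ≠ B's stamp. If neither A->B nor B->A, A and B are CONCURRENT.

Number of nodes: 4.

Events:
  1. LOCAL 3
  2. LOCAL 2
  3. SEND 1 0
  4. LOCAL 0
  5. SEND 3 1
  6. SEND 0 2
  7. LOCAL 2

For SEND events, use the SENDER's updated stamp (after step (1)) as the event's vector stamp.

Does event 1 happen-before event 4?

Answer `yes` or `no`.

Answer: no

Derivation:
Initial: VV[0]=[0, 0, 0, 0]
Initial: VV[1]=[0, 0, 0, 0]
Initial: VV[2]=[0, 0, 0, 0]
Initial: VV[3]=[0, 0, 0, 0]
Event 1: LOCAL 3: VV[3][3]++ -> VV[3]=[0, 0, 0, 1]
Event 2: LOCAL 2: VV[2][2]++ -> VV[2]=[0, 0, 1, 0]
Event 3: SEND 1->0: VV[1][1]++ -> VV[1]=[0, 1, 0, 0], msg_vec=[0, 1, 0, 0]; VV[0]=max(VV[0],msg_vec) then VV[0][0]++ -> VV[0]=[1, 1, 0, 0]
Event 4: LOCAL 0: VV[0][0]++ -> VV[0]=[2, 1, 0, 0]
Event 5: SEND 3->1: VV[3][3]++ -> VV[3]=[0, 0, 0, 2], msg_vec=[0, 0, 0, 2]; VV[1]=max(VV[1],msg_vec) then VV[1][1]++ -> VV[1]=[0, 2, 0, 2]
Event 6: SEND 0->2: VV[0][0]++ -> VV[0]=[3, 1, 0, 0], msg_vec=[3, 1, 0, 0]; VV[2]=max(VV[2],msg_vec) then VV[2][2]++ -> VV[2]=[3, 1, 2, 0]
Event 7: LOCAL 2: VV[2][2]++ -> VV[2]=[3, 1, 3, 0]
Event 1 stamp: [0, 0, 0, 1]
Event 4 stamp: [2, 1, 0, 0]
[0, 0, 0, 1] <= [2, 1, 0, 0]? False. Equal? False. Happens-before: False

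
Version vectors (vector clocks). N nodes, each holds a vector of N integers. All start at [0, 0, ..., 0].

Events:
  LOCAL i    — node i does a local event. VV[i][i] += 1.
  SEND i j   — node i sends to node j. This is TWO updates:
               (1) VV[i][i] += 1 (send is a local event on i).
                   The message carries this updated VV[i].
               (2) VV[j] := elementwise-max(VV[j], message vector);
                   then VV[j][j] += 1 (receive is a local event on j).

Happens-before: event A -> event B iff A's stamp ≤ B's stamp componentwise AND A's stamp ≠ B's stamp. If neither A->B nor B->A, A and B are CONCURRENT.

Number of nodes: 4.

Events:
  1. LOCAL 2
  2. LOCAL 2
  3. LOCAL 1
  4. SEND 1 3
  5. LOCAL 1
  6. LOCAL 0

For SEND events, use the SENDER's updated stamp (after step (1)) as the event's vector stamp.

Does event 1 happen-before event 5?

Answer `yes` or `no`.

Answer: no

Derivation:
Initial: VV[0]=[0, 0, 0, 0]
Initial: VV[1]=[0, 0, 0, 0]
Initial: VV[2]=[0, 0, 0, 0]
Initial: VV[3]=[0, 0, 0, 0]
Event 1: LOCAL 2: VV[2][2]++ -> VV[2]=[0, 0, 1, 0]
Event 2: LOCAL 2: VV[2][2]++ -> VV[2]=[0, 0, 2, 0]
Event 3: LOCAL 1: VV[1][1]++ -> VV[1]=[0, 1, 0, 0]
Event 4: SEND 1->3: VV[1][1]++ -> VV[1]=[0, 2, 0, 0], msg_vec=[0, 2, 0, 0]; VV[3]=max(VV[3],msg_vec) then VV[3][3]++ -> VV[3]=[0, 2, 0, 1]
Event 5: LOCAL 1: VV[1][1]++ -> VV[1]=[0, 3, 0, 0]
Event 6: LOCAL 0: VV[0][0]++ -> VV[0]=[1, 0, 0, 0]
Event 1 stamp: [0, 0, 1, 0]
Event 5 stamp: [0, 3, 0, 0]
[0, 0, 1, 0] <= [0, 3, 0, 0]? False. Equal? False. Happens-before: False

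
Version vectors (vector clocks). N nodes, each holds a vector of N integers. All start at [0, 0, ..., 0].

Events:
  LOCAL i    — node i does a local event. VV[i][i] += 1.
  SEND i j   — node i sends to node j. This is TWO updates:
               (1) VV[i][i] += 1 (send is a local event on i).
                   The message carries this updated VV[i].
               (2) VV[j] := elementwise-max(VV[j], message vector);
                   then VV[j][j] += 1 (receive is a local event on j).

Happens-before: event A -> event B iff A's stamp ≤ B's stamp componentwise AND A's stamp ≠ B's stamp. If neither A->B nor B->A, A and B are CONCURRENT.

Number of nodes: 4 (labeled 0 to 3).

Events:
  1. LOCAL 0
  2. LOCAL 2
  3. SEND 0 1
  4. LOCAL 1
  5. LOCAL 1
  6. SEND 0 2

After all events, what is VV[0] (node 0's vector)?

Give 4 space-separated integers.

Initial: VV[0]=[0, 0, 0, 0]
Initial: VV[1]=[0, 0, 0, 0]
Initial: VV[2]=[0, 0, 0, 0]
Initial: VV[3]=[0, 0, 0, 0]
Event 1: LOCAL 0: VV[0][0]++ -> VV[0]=[1, 0, 0, 0]
Event 2: LOCAL 2: VV[2][2]++ -> VV[2]=[0, 0, 1, 0]
Event 3: SEND 0->1: VV[0][0]++ -> VV[0]=[2, 0, 0, 0], msg_vec=[2, 0, 0, 0]; VV[1]=max(VV[1],msg_vec) then VV[1][1]++ -> VV[1]=[2, 1, 0, 0]
Event 4: LOCAL 1: VV[1][1]++ -> VV[1]=[2, 2, 0, 0]
Event 5: LOCAL 1: VV[1][1]++ -> VV[1]=[2, 3, 0, 0]
Event 6: SEND 0->2: VV[0][0]++ -> VV[0]=[3, 0, 0, 0], msg_vec=[3, 0, 0, 0]; VV[2]=max(VV[2],msg_vec) then VV[2][2]++ -> VV[2]=[3, 0, 2, 0]
Final vectors: VV[0]=[3, 0, 0, 0]; VV[1]=[2, 3, 0, 0]; VV[2]=[3, 0, 2, 0]; VV[3]=[0, 0, 0, 0]

Answer: 3 0 0 0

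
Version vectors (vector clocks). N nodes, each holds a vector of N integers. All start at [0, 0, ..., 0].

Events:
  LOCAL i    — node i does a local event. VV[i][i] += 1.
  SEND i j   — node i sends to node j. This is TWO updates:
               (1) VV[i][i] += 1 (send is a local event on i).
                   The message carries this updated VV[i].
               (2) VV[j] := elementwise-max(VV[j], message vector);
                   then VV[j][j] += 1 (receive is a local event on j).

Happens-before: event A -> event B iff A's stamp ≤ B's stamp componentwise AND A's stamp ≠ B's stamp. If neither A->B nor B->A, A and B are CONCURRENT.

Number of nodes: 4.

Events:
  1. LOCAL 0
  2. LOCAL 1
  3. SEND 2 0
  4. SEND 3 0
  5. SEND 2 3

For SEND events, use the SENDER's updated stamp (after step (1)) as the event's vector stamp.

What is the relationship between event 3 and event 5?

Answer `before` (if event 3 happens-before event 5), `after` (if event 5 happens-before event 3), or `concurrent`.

Answer: before

Derivation:
Initial: VV[0]=[0, 0, 0, 0]
Initial: VV[1]=[0, 0, 0, 0]
Initial: VV[2]=[0, 0, 0, 0]
Initial: VV[3]=[0, 0, 0, 0]
Event 1: LOCAL 0: VV[0][0]++ -> VV[0]=[1, 0, 0, 0]
Event 2: LOCAL 1: VV[1][1]++ -> VV[1]=[0, 1, 0, 0]
Event 3: SEND 2->0: VV[2][2]++ -> VV[2]=[0, 0, 1, 0], msg_vec=[0, 0, 1, 0]; VV[0]=max(VV[0],msg_vec) then VV[0][0]++ -> VV[0]=[2, 0, 1, 0]
Event 4: SEND 3->0: VV[3][3]++ -> VV[3]=[0, 0, 0, 1], msg_vec=[0, 0, 0, 1]; VV[0]=max(VV[0],msg_vec) then VV[0][0]++ -> VV[0]=[3, 0, 1, 1]
Event 5: SEND 2->3: VV[2][2]++ -> VV[2]=[0, 0, 2, 0], msg_vec=[0, 0, 2, 0]; VV[3]=max(VV[3],msg_vec) then VV[3][3]++ -> VV[3]=[0, 0, 2, 2]
Event 3 stamp: [0, 0, 1, 0]
Event 5 stamp: [0, 0, 2, 0]
[0, 0, 1, 0] <= [0, 0, 2, 0]? True
[0, 0, 2, 0] <= [0, 0, 1, 0]? False
Relation: before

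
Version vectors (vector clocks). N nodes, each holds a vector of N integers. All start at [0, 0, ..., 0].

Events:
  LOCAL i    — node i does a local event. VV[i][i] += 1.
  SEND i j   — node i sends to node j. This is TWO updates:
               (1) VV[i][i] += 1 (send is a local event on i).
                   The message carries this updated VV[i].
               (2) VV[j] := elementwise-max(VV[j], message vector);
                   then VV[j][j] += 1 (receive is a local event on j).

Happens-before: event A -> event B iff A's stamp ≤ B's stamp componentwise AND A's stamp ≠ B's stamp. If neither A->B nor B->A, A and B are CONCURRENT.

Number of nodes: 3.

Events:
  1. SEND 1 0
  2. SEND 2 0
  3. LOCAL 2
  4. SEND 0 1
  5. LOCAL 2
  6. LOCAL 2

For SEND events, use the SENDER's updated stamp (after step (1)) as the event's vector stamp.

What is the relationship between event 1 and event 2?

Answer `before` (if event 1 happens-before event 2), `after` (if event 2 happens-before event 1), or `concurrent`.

Answer: concurrent

Derivation:
Initial: VV[0]=[0, 0, 0]
Initial: VV[1]=[0, 0, 0]
Initial: VV[2]=[0, 0, 0]
Event 1: SEND 1->0: VV[1][1]++ -> VV[1]=[0, 1, 0], msg_vec=[0, 1, 0]; VV[0]=max(VV[0],msg_vec) then VV[0][0]++ -> VV[0]=[1, 1, 0]
Event 2: SEND 2->0: VV[2][2]++ -> VV[2]=[0, 0, 1], msg_vec=[0, 0, 1]; VV[0]=max(VV[0],msg_vec) then VV[0][0]++ -> VV[0]=[2, 1, 1]
Event 3: LOCAL 2: VV[2][2]++ -> VV[2]=[0, 0, 2]
Event 4: SEND 0->1: VV[0][0]++ -> VV[0]=[3, 1, 1], msg_vec=[3, 1, 1]; VV[1]=max(VV[1],msg_vec) then VV[1][1]++ -> VV[1]=[3, 2, 1]
Event 5: LOCAL 2: VV[2][2]++ -> VV[2]=[0, 0, 3]
Event 6: LOCAL 2: VV[2][2]++ -> VV[2]=[0, 0, 4]
Event 1 stamp: [0, 1, 0]
Event 2 stamp: [0, 0, 1]
[0, 1, 0] <= [0, 0, 1]? False
[0, 0, 1] <= [0, 1, 0]? False
Relation: concurrent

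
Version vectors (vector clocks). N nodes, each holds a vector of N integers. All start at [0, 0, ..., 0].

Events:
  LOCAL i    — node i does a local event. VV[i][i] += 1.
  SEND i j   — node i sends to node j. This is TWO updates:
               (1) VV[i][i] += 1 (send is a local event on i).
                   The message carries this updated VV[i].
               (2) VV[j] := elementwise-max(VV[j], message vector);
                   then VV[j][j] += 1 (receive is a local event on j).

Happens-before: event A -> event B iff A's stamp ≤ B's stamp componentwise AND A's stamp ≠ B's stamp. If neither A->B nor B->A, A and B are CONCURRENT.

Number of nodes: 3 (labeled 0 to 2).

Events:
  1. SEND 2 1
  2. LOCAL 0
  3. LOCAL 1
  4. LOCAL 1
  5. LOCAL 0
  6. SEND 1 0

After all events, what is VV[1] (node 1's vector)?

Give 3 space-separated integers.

Initial: VV[0]=[0, 0, 0]
Initial: VV[1]=[0, 0, 0]
Initial: VV[2]=[0, 0, 0]
Event 1: SEND 2->1: VV[2][2]++ -> VV[2]=[0, 0, 1], msg_vec=[0, 0, 1]; VV[1]=max(VV[1],msg_vec) then VV[1][1]++ -> VV[1]=[0, 1, 1]
Event 2: LOCAL 0: VV[0][0]++ -> VV[0]=[1, 0, 0]
Event 3: LOCAL 1: VV[1][1]++ -> VV[1]=[0, 2, 1]
Event 4: LOCAL 1: VV[1][1]++ -> VV[1]=[0, 3, 1]
Event 5: LOCAL 0: VV[0][0]++ -> VV[0]=[2, 0, 0]
Event 6: SEND 1->0: VV[1][1]++ -> VV[1]=[0, 4, 1], msg_vec=[0, 4, 1]; VV[0]=max(VV[0],msg_vec) then VV[0][0]++ -> VV[0]=[3, 4, 1]
Final vectors: VV[0]=[3, 4, 1]; VV[1]=[0, 4, 1]; VV[2]=[0, 0, 1]

Answer: 0 4 1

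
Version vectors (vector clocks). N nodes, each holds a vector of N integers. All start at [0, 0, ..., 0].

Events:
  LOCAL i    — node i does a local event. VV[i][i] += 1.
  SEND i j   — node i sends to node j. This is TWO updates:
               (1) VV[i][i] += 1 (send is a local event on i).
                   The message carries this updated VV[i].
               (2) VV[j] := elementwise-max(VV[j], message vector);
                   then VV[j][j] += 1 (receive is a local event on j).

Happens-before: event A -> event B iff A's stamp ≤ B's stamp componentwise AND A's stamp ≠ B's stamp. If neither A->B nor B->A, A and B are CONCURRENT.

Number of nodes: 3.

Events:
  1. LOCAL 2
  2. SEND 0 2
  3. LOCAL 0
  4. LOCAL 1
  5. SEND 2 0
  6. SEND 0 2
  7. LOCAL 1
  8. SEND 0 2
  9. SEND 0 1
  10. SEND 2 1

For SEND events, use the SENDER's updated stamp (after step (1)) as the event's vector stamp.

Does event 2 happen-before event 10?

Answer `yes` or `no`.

Initial: VV[0]=[0, 0, 0]
Initial: VV[1]=[0, 0, 0]
Initial: VV[2]=[0, 0, 0]
Event 1: LOCAL 2: VV[2][2]++ -> VV[2]=[0, 0, 1]
Event 2: SEND 0->2: VV[0][0]++ -> VV[0]=[1, 0, 0], msg_vec=[1, 0, 0]; VV[2]=max(VV[2],msg_vec) then VV[2][2]++ -> VV[2]=[1, 0, 2]
Event 3: LOCAL 0: VV[0][0]++ -> VV[0]=[2, 0, 0]
Event 4: LOCAL 1: VV[1][1]++ -> VV[1]=[0, 1, 0]
Event 5: SEND 2->0: VV[2][2]++ -> VV[2]=[1, 0, 3], msg_vec=[1, 0, 3]; VV[0]=max(VV[0],msg_vec) then VV[0][0]++ -> VV[0]=[3, 0, 3]
Event 6: SEND 0->2: VV[0][0]++ -> VV[0]=[4, 0, 3], msg_vec=[4, 0, 3]; VV[2]=max(VV[2],msg_vec) then VV[2][2]++ -> VV[2]=[4, 0, 4]
Event 7: LOCAL 1: VV[1][1]++ -> VV[1]=[0, 2, 0]
Event 8: SEND 0->2: VV[0][0]++ -> VV[0]=[5, 0, 3], msg_vec=[5, 0, 3]; VV[2]=max(VV[2],msg_vec) then VV[2][2]++ -> VV[2]=[5, 0, 5]
Event 9: SEND 0->1: VV[0][0]++ -> VV[0]=[6, 0, 3], msg_vec=[6, 0, 3]; VV[1]=max(VV[1],msg_vec) then VV[1][1]++ -> VV[1]=[6, 3, 3]
Event 10: SEND 2->1: VV[2][2]++ -> VV[2]=[5, 0, 6], msg_vec=[5, 0, 6]; VV[1]=max(VV[1],msg_vec) then VV[1][1]++ -> VV[1]=[6, 4, 6]
Event 2 stamp: [1, 0, 0]
Event 10 stamp: [5, 0, 6]
[1, 0, 0] <= [5, 0, 6]? True. Equal? False. Happens-before: True

Answer: yes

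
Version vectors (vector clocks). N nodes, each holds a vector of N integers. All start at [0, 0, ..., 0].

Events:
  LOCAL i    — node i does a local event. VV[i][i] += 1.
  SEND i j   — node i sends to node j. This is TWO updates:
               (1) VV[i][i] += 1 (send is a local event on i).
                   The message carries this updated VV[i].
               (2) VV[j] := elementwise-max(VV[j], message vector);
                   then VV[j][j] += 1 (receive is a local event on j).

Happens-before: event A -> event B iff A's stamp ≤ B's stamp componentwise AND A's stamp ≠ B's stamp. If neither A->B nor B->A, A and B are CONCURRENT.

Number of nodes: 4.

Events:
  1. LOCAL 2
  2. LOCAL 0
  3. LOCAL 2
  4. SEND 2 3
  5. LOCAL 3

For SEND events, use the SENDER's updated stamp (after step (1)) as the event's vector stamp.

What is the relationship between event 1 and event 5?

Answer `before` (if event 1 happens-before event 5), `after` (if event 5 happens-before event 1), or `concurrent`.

Initial: VV[0]=[0, 0, 0, 0]
Initial: VV[1]=[0, 0, 0, 0]
Initial: VV[2]=[0, 0, 0, 0]
Initial: VV[3]=[0, 0, 0, 0]
Event 1: LOCAL 2: VV[2][2]++ -> VV[2]=[0, 0, 1, 0]
Event 2: LOCAL 0: VV[0][0]++ -> VV[0]=[1, 0, 0, 0]
Event 3: LOCAL 2: VV[2][2]++ -> VV[2]=[0, 0, 2, 0]
Event 4: SEND 2->3: VV[2][2]++ -> VV[2]=[0, 0, 3, 0], msg_vec=[0, 0, 3, 0]; VV[3]=max(VV[3],msg_vec) then VV[3][3]++ -> VV[3]=[0, 0, 3, 1]
Event 5: LOCAL 3: VV[3][3]++ -> VV[3]=[0, 0, 3, 2]
Event 1 stamp: [0, 0, 1, 0]
Event 5 stamp: [0, 0, 3, 2]
[0, 0, 1, 0] <= [0, 0, 3, 2]? True
[0, 0, 3, 2] <= [0, 0, 1, 0]? False
Relation: before

Answer: before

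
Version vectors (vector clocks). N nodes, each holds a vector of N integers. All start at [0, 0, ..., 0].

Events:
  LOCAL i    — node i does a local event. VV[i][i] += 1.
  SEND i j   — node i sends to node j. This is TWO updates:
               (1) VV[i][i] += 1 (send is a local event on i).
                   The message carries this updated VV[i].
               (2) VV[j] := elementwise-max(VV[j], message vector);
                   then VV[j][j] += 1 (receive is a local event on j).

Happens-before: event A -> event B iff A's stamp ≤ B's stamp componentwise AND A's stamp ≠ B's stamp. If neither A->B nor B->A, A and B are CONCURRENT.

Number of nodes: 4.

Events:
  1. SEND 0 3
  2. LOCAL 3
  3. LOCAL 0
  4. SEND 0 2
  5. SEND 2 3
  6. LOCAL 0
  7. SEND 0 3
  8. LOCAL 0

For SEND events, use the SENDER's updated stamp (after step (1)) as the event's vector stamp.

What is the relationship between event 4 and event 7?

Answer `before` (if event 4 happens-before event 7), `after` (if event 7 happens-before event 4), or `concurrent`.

Initial: VV[0]=[0, 0, 0, 0]
Initial: VV[1]=[0, 0, 0, 0]
Initial: VV[2]=[0, 0, 0, 0]
Initial: VV[3]=[0, 0, 0, 0]
Event 1: SEND 0->3: VV[0][0]++ -> VV[0]=[1, 0, 0, 0], msg_vec=[1, 0, 0, 0]; VV[3]=max(VV[3],msg_vec) then VV[3][3]++ -> VV[3]=[1, 0, 0, 1]
Event 2: LOCAL 3: VV[3][3]++ -> VV[3]=[1, 0, 0, 2]
Event 3: LOCAL 0: VV[0][0]++ -> VV[0]=[2, 0, 0, 0]
Event 4: SEND 0->2: VV[0][0]++ -> VV[0]=[3, 0, 0, 0], msg_vec=[3, 0, 0, 0]; VV[2]=max(VV[2],msg_vec) then VV[2][2]++ -> VV[2]=[3, 0, 1, 0]
Event 5: SEND 2->3: VV[2][2]++ -> VV[2]=[3, 0, 2, 0], msg_vec=[3, 0, 2, 0]; VV[3]=max(VV[3],msg_vec) then VV[3][3]++ -> VV[3]=[3, 0, 2, 3]
Event 6: LOCAL 0: VV[0][0]++ -> VV[0]=[4, 0, 0, 0]
Event 7: SEND 0->3: VV[0][0]++ -> VV[0]=[5, 0, 0, 0], msg_vec=[5, 0, 0, 0]; VV[3]=max(VV[3],msg_vec) then VV[3][3]++ -> VV[3]=[5, 0, 2, 4]
Event 8: LOCAL 0: VV[0][0]++ -> VV[0]=[6, 0, 0, 0]
Event 4 stamp: [3, 0, 0, 0]
Event 7 stamp: [5, 0, 0, 0]
[3, 0, 0, 0] <= [5, 0, 0, 0]? True
[5, 0, 0, 0] <= [3, 0, 0, 0]? False
Relation: before

Answer: before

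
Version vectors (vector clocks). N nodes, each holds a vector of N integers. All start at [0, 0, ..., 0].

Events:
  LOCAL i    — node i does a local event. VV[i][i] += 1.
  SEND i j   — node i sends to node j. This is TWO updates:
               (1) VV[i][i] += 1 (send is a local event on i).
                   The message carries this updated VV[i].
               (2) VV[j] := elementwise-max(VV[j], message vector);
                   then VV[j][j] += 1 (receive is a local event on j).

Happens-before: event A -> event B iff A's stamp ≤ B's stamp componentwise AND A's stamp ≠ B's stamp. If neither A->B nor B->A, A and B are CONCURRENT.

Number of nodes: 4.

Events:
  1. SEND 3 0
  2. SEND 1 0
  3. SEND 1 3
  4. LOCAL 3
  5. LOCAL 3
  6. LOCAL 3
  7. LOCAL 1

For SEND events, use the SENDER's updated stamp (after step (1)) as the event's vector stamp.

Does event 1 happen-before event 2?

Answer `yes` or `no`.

Initial: VV[0]=[0, 0, 0, 0]
Initial: VV[1]=[0, 0, 0, 0]
Initial: VV[2]=[0, 0, 0, 0]
Initial: VV[3]=[0, 0, 0, 0]
Event 1: SEND 3->0: VV[3][3]++ -> VV[3]=[0, 0, 0, 1], msg_vec=[0, 0, 0, 1]; VV[0]=max(VV[0],msg_vec) then VV[0][0]++ -> VV[0]=[1, 0, 0, 1]
Event 2: SEND 1->0: VV[1][1]++ -> VV[1]=[0, 1, 0, 0], msg_vec=[0, 1, 0, 0]; VV[0]=max(VV[0],msg_vec) then VV[0][0]++ -> VV[0]=[2, 1, 0, 1]
Event 3: SEND 1->3: VV[1][1]++ -> VV[1]=[0, 2, 0, 0], msg_vec=[0, 2, 0, 0]; VV[3]=max(VV[3],msg_vec) then VV[3][3]++ -> VV[3]=[0, 2, 0, 2]
Event 4: LOCAL 3: VV[3][3]++ -> VV[3]=[0, 2, 0, 3]
Event 5: LOCAL 3: VV[3][3]++ -> VV[3]=[0, 2, 0, 4]
Event 6: LOCAL 3: VV[3][3]++ -> VV[3]=[0, 2, 0, 5]
Event 7: LOCAL 1: VV[1][1]++ -> VV[1]=[0, 3, 0, 0]
Event 1 stamp: [0, 0, 0, 1]
Event 2 stamp: [0, 1, 0, 0]
[0, 0, 0, 1] <= [0, 1, 0, 0]? False. Equal? False. Happens-before: False

Answer: no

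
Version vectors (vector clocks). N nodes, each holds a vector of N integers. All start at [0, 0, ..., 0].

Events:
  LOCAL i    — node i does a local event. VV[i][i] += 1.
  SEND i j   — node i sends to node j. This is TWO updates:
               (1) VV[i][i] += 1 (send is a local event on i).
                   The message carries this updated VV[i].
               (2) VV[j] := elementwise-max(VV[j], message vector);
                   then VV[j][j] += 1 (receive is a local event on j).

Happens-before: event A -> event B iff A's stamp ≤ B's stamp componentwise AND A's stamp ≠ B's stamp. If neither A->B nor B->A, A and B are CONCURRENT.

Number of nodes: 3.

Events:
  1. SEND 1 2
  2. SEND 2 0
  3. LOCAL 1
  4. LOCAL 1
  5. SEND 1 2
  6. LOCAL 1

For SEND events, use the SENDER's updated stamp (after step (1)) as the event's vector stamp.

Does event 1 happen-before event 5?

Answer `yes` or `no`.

Answer: yes

Derivation:
Initial: VV[0]=[0, 0, 0]
Initial: VV[1]=[0, 0, 0]
Initial: VV[2]=[0, 0, 0]
Event 1: SEND 1->2: VV[1][1]++ -> VV[1]=[0, 1, 0], msg_vec=[0, 1, 0]; VV[2]=max(VV[2],msg_vec) then VV[2][2]++ -> VV[2]=[0, 1, 1]
Event 2: SEND 2->0: VV[2][2]++ -> VV[2]=[0, 1, 2], msg_vec=[0, 1, 2]; VV[0]=max(VV[0],msg_vec) then VV[0][0]++ -> VV[0]=[1, 1, 2]
Event 3: LOCAL 1: VV[1][1]++ -> VV[1]=[0, 2, 0]
Event 4: LOCAL 1: VV[1][1]++ -> VV[1]=[0, 3, 0]
Event 5: SEND 1->2: VV[1][1]++ -> VV[1]=[0, 4, 0], msg_vec=[0, 4, 0]; VV[2]=max(VV[2],msg_vec) then VV[2][2]++ -> VV[2]=[0, 4, 3]
Event 6: LOCAL 1: VV[1][1]++ -> VV[1]=[0, 5, 0]
Event 1 stamp: [0, 1, 0]
Event 5 stamp: [0, 4, 0]
[0, 1, 0] <= [0, 4, 0]? True. Equal? False. Happens-before: True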